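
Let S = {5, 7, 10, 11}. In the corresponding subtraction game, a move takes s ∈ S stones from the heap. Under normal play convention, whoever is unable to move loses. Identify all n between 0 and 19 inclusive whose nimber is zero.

n :  0  1  2  3  4  5  6  7  8  9 10 11 12 13 14 15 16 17 18 19
G :  0  0  0  0  0  1  1  1  1  1  2  2  2  2  2  3  0  0  0  0
P-positions are exactly the n with G(n) = 0.

0, 1, 2, 3, 4, 16, 17, 18, 19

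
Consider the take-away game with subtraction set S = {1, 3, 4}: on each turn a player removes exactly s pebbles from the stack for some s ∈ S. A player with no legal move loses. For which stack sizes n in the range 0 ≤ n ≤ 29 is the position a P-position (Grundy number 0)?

n :  0  1  2  3  4  5  6  7  8  9 10 11 12 13 14 15 16 17 18 19 20 21 22 23 24 25 26 27 28 29
G :  0  1  0  1  2  3  2  0  1  0  1  2  3  2  0  1  0  1  2  3  2  0  1  0  1  2  3  2  0  1
P-positions are exactly the n with G(n) = 0.

0, 2, 7, 9, 14, 16, 21, 23, 28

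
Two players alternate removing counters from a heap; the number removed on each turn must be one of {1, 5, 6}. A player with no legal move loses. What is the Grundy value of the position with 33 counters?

G(0) = 0
G(1) = mex{0} = 1
G(2) = mex{1} = 0
G(3) = mex{0} = 1
G(4) = mex{1} = 0
G(5) = mex{0,0} = 1
G(6) = mex{1,1,0} = 2
G(7) = mex{2,0,1} = 3
G(8) = mex{3,1,0} = 2
G(9) = mex{2,0,1} = 3
G(10) = mex{3,1,0} = 2
G(11) = mex{2,2,1} = 0
G(12) = mex{0,3,2} = 1
G(13) = mex{1,2,3} = 0
G(14) = mex{0,3,2} = 1
G(15) = mex{1,2,3} = 0
G(16) = mex{0,0,2} = 1
G(17) = mex{1,1,0} = 2
G(18) = mex{2,0,1} = 3
G(19) = mex{3,1,0} = 2
G(20) = mex{2,0,1} = 3
G(21) = mex{3,1,0} = 2
G(22) = mex{2,2,1} = 0
G(23) = mex{0,3,2} = 1
G(24) = mex{1,2,3} = 0
G(25) = mex{0,3,2} = 1
G(26) = mex{1,2,3} = 0
G(27) = mex{0,0,2} = 1
G(28) = mex{1,1,0} = 2
G(29) = mex{2,0,1} = 3
G(30) = mex{3,1,0} = 2
G(31) = mex{2,0,1} = 3
G(32) = mex{3,1,0} = 2
G(33) = mex{2,2,1} = 0

0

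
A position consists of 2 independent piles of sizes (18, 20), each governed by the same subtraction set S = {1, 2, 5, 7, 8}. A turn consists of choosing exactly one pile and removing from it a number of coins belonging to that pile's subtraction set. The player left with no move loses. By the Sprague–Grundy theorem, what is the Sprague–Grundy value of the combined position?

All piles use S = {1, 2, 5, 7, 8}:
n :  0  1  2  3  4  5  6  7  8  9 10 11 12 13 14 15 16 17 18 19 20
G :  0  1  2  0  1  2  0  1  2  0  1  2  0  1  2  0  1  2  0  1  2
Pile A: G(18) = 0.
Pile B: G(20) = 2.
Combined Grundy value = 0 ⊕ 2 = 2.

2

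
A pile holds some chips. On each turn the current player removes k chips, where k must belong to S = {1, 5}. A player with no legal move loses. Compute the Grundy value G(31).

G(0) = 0
G(1) = mex{0} = 1
G(2) = mex{1} = 0
G(3) = mex{0} = 1
G(4) = mex{1} = 0
G(5) = mex{0,0} = 1
G(6) = mex{1,1} = 0
G(7) = mex{0,0} = 1
G(8) = mex{1,1} = 0
G(9) = mex{0,0} = 1
G(10) = mex{1,1} = 0
G(11) = mex{0,0} = 1
G(12) = mex{1,1} = 0
G(13) = mex{0,0} = 1
G(14) = mex{1,1} = 0
G(15) = mex{0,0} = 1
G(16) = mex{1,1} = 0
G(17) = mex{0,0} = 1
G(18) = mex{1,1} = 0
G(19) = mex{0,0} = 1
G(20) = mex{1,1} = 0
G(21) = mex{0,0} = 1
G(22) = mex{1,1} = 0
G(23) = mex{0,0} = 1
G(24) = mex{1,1} = 0
G(25) = mex{0,0} = 1
G(26) = mex{1,1} = 0
G(27) = mex{0,0} = 1
G(28) = mex{1,1} = 0
G(29) = mex{0,0} = 1
G(30) = mex{1,1} = 0
G(31) = mex{0,0} = 1

1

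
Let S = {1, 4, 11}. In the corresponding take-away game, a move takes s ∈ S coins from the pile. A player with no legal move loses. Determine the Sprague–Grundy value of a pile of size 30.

0

n :  0  1  2  3  4  5  6  7  8  9 10 11 12 13 14 15 16 17 18 19 20 21 22 23 24 25 26 27 28 29 30
G :  0  1  0  1  2  0  1  0  1  2  0  1  0  1  2  0  1  0  1  2  0  1  0  1  2  0  1  0  1  2  0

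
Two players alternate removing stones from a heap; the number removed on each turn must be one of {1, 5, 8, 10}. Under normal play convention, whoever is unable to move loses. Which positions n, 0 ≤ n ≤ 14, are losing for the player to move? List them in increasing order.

n :  0  1  2  3  4  5  6  7  8  9 10 11 12 13 14
G :  0  1  0  1  0  1  0  1  2  3  2  3  2  0  1
P-positions are exactly the n with G(n) = 0.

0, 2, 4, 6, 13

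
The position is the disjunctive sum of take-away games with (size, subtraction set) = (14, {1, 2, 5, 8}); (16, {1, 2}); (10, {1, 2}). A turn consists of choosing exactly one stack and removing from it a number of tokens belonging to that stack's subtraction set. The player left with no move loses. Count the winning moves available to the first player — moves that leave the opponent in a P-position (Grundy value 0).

Stack A, S = {1, 2, 5, 8}:
n :  0  1  2  3  4  5  6  7  8  9 10 11 12 13 14
G :  0  1  2  0  1  2  0  1  2  0  1  2  0  1  2
G_A(14) = 2.
Stack B, S = {1, 2}:
G(0) = 0
G(1) = mex{0} = 1
G(2) = mex{1,0} = 2
G(3) = mex{2,1} = 0
G(4) = mex{0,2} = 1
G(5) = mex{1,0} = 2
G(6) = mex{2,1} = 0
G(7) = mex{0,2} = 1
G(8) = mex{1,0} = 2
G(9) = mex{2,1} = 0
G(10) = mex{0,2} = 1
G(11) = mex{1,0} = 2
G(12) = mex{2,1} = 0
G(13) = mex{0,2} = 1
G(14) = mex{1,0} = 2
G(15) = mex{2,1} = 0
G(16) = mex{0,2} = 1
G_B(16) = 1.
Stack C, S = {1, 2}:
G(0) = 0
G(1) = mex{0} = 1
G(2) = mex{1,0} = 2
G(3) = mex{2,1} = 0
G(4) = mex{0,2} = 1
G(5) = mex{1,0} = 2
G(6) = mex{2,1} = 0
G(7) = mex{0,2} = 1
G(8) = mex{1,0} = 2
G(9) = mex{2,1} = 0
G(10) = mex{0,2} = 1
G_C(10) = 1.
Combined Grundy value = 2 ⊕ 1 ⊕ 1 = 2.
A winning move leaves total XOR = 0, i.e. changes one component's Grundy value g to g ⊕ X where X is the current total.
Stack A: need g' = 2⊕2 = 0. Options: 14−1→G=1, 14−2→G=0, 14−5→G=0, 14−8→G=0. Hits: 3.
Stack B: need g' = 1⊕2 = 3. Options: 16−1→G=0, 16−2→G=2. Hits: 0.
Stack C: need g' = 1⊕2 = 3. Options: 10−1→G=0, 10−2→G=2. Hits: 0.

3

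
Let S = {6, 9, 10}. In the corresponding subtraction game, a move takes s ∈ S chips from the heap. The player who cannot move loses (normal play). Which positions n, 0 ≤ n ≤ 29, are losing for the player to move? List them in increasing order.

n :  0  1  2  3  4  5  6  7  8  9 10 11 12 13 14 15 16 17 18 19 20 21 22 23 24 25 26 27 28 29
G :  0  0  0  0  0  0  1  1  1  1  1  1  2  2  2  2  0  0  0  0  0  0  1  1  1  1  1  1  2  2
P-positions are exactly the n with G(n) = 0.

0, 1, 2, 3, 4, 5, 16, 17, 18, 19, 20, 21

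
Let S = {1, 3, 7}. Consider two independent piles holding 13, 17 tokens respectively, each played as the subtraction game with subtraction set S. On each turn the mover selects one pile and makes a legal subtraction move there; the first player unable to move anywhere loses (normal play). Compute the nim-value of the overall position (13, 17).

0

All piles use S = {1, 3, 7}:
n :  0  1  2  3  4  5  6  7  8  9 10 11 12 13 14 15 16 17
G :  0  1  0  1  0  1  0  1  0  1  0  1  0  1  0  1  0  1
Pile A: G(13) = 1.
Pile B: G(17) = 1.
Combined Grundy value = 1 ⊕ 1 = 0.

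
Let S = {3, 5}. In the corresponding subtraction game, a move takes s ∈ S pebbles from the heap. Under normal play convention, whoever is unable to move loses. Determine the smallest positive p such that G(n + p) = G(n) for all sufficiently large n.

8

n :  0  1  2  3  4  5  6  7  8  9 10 11 12 13 14 15 16 17
G :  0  0  0  1  1  1  2  2  0  0  0  1  1  1  2  2  0  0
G(n+8) = G(n) holds for n = 0,…,4 (a full window of length max(S) = 5), so the sequence is purely periodic with period 8.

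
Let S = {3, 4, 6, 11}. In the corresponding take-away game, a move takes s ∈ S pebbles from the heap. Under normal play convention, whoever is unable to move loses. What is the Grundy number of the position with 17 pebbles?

G(0) = 0
G(1) = mex{} = 0
G(2) = mex{} = 0
G(3) = mex{0} = 1
G(4) = mex{0,0} = 1
G(5) = mex{0,0} = 1
G(6) = mex{1,0,0} = 2
G(7) = mex{1,1,0} = 2
G(8) = mex{1,1,0} = 2
G(9) = mex{2,1,1} = 0
G(10) = mex{2,2,1} = 0
G(11) = mex{2,2,1,0} = 3
G(12) = mex{0,2,2,0} = 1
G(13) = mex{0,0,2,0} = 1
G(14) = mex{3,0,2,1} = 4
G(15) = mex{1,3,0,1} = 2
G(16) = mex{1,1,0,1} = 2
G(17) = mex{4,1,3,2} = 0

0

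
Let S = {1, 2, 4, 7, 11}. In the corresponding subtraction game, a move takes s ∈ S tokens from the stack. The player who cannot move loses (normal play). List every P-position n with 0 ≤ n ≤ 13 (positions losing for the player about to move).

G(0) = 0
G(1) = mex{0} = 1
G(2) = mex{1,0} = 2
G(3) = mex{2,1} = 0
G(4) = mex{0,2,0} = 1
G(5) = mex{1,0,1} = 2
G(6) = mex{2,1,2} = 0
G(7) = mex{0,2,0,0} = 1
G(8) = mex{1,0,1,1} = 2
G(9) = mex{2,1,2,2} = 0
G(10) = mex{0,2,0,0} = 1
G(11) = mex{1,0,1,1,0} = 2
G(12) = mex{2,1,2,2,1} = 0
G(13) = mex{0,2,0,0,2} = 1
P-positions are exactly the n with G(n) = 0.

0, 3, 6, 9, 12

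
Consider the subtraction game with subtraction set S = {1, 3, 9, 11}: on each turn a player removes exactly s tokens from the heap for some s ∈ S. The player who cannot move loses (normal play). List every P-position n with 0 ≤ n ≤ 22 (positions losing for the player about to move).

0, 2, 4, 6, 8, 10, 12, 14, 16, 18, 20, 22

n :  0  1  2  3  4  5  6  7  8  9 10 11 12 13 14 15 16 17 18 19 20 21 22
G :  0  1  0  1  0  1  0  1  0  1  0  1  0  1  0  1  0  1  0  1  0  1  0
P-positions are exactly the n with G(n) = 0.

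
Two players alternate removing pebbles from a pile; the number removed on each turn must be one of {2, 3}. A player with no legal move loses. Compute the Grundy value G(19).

2

n :  0  1  2  3  4  5  6  7  8  9 10 11 12 13 14 15 16 17 18 19
G :  0  0  1  1  2  0  0  1  1  2  0  0  1  1  2  0  0  1  1  2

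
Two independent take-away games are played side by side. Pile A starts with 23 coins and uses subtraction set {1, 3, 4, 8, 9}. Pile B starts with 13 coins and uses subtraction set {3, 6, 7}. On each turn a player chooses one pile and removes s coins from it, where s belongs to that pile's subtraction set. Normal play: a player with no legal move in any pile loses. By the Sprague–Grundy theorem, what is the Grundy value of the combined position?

Pile A, S = {1, 3, 4, 8, 9}:
G(0) = 0
G(1) = mex{0} = 1
G(2) = mex{1} = 0
G(3) = mex{0,0} = 1
G(4) = mex{1,1,0} = 2
G(5) = mex{2,0,1} = 3
G(6) = mex{3,1,0} = 2
G(7) = mex{2,2,1} = 0
G(8) = mex{0,3,2,0} = 1
G(9) = mex{1,2,3,1,0} = 4
G(10) = mex{4,0,2,0,1} = 3
G(11) = mex{3,1,0,1,0} = 2
G(12) = mex{2,4,1,2,1} = 0
G(13) = mex{0,3,4,3,2} = 1
G(14) = mex{1,2,3,2,3} = 0
G(15) = mex{0,0,2,0,2} = 1
G(16) = mex{1,1,0,1,0} = 2
G(17) = mex{2,0,1,4,1} = 3
G(18) = mex{3,1,0,3,4} = 2
G(19) = mex{2,2,1,2,3} = 0
G(20) = mex{0,3,2,0,2} = 1
G(21) = mex{1,2,3,1,0} = 4
G(22) = mex{4,0,2,0,1} = 3
G(23) = mex{3,1,0,1,0} = 2
G_A(23) = 2.
Pile B, S = {3, 6, 7}:
G(0) = 0
G(1) = mex{} = 0
G(2) = mex{} = 0
G(3) = mex{0} = 1
G(4) = mex{0} = 1
G(5) = mex{0} = 1
G(6) = mex{1,0} = 2
G(7) = mex{1,0,0} = 2
G(8) = mex{1,0,0} = 2
G(9) = mex{2,1,0} = 3
G(10) = mex{2,1,1} = 0
G(11) = mex{2,1,1} = 0
G(12) = mex{3,2,1} = 0
G(13) = mex{0,2,2} = 1
G_B(13) = 1.
Combined Grundy value = 2 ⊕ 1 = 3.

3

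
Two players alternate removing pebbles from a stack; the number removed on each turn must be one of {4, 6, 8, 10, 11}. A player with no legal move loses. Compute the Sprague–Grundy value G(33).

0

n :  0  1  2  3  4  5  6  7  8  9 10 11 12 13 14 15 16 17 18 19 20 21 22 23 24 25 26 27 28 29 30 31 32 33
G :  0  0  0  0  1  1  1  1  2  2  2  2  3  3  3  0  0  0  0  1  1  1  1  2  2  2  2  3  3  3  0  0  0  0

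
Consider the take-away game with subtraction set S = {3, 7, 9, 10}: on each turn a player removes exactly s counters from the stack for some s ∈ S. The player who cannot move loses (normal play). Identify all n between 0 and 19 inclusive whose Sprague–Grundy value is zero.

0, 1, 2, 6, 14, 18, 19

G(0) = 0
G(1) = mex{} = 0
G(2) = mex{} = 0
G(3) = mex{0} = 1
G(4) = mex{0} = 1
G(5) = mex{0} = 1
G(6) = mex{1} = 0
G(7) = mex{1,0} = 2
G(8) = mex{1,0} = 2
G(9) = mex{0,0,0} = 1
G(10) = mex{2,1,0,0} = 3
G(11) = mex{2,1,0,0} = 3
G(12) = mex{1,1,1,0} = 2
G(13) = mex{3,0,1,1} = 2
G(14) = mex{3,2,1,1} = 0
G(15) = mex{2,2,0,1} = 3
G(16) = mex{2,1,2,0} = 3
G(17) = mex{0,3,2,2} = 1
G(18) = mex{3,3,1,2} = 0
G(19) = mex{3,2,3,1} = 0
P-positions are exactly the n with G(n) = 0.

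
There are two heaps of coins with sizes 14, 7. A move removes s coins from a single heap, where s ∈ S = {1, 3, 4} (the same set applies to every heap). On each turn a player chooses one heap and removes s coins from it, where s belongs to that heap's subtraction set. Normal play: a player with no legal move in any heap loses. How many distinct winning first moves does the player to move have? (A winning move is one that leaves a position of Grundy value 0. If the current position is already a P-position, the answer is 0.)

0

All heaps use S = {1, 3, 4}:
G(0) = 0
G(1) = mex{0} = 1
G(2) = mex{1} = 0
G(3) = mex{0,0} = 1
G(4) = mex{1,1,0} = 2
G(5) = mex{2,0,1} = 3
G(6) = mex{3,1,0} = 2
G(7) = mex{2,2,1} = 0
G(8) = mex{0,3,2} = 1
G(9) = mex{1,2,3} = 0
G(10) = mex{0,0,2} = 1
G(11) = mex{1,1,0} = 2
G(12) = mex{2,0,1} = 3
G(13) = mex{3,1,0} = 2
G(14) = mex{2,2,1} = 0
Heap A: G(14) = 0.
Heap B: G(7) = 0.
Combined Grundy value = 0 ⊕ 0 = 0.
A winning move leaves total XOR = 0, i.e. changes one component's Grundy value g to g ⊕ X where X is the current total.
Heap A: target g' = 0⊕0 = 0, but every legal move changes the Grundy value (mex property), so 0 moves.
Heap B: target g' = 0⊕0 = 0, but every legal move changes the Grundy value (mex property), so 0 moves.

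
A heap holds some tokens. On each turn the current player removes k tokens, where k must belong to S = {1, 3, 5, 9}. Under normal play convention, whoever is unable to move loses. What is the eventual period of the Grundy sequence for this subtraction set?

2

G(0) = 0
G(1) = mex{0} = 1
G(2) = mex{1} = 0
G(3) = mex{0,0} = 1
G(4) = mex{1,1} = 0
G(5) = mex{0,0,0} = 1
G(6) = mex{1,1,1} = 0
G(7) = mex{0,0,0} = 1
G(8) = mex{1,1,1} = 0
G(9) = mex{0,0,0,0} = 1
G(10) = mex{1,1,1,1} = 0
G(11) = mex{0,0,0,0} = 1
G(12) = mex{1,1,1,1} = 0
G(13) = mex{0,0,0,0} = 1
G(14) = mex{1,1,1,1} = 0
G(n+2) = G(n) holds for n = 0,…,8 (a full window of length max(S) = 9), so the sequence is purely periodic with period 2.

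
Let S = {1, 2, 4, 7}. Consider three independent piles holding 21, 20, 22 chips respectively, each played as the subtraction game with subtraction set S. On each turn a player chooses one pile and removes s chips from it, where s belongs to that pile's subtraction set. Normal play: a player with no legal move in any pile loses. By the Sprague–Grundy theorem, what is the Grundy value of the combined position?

3

All piles use S = {1, 2, 4, 7}:
n :  0  1  2  3  4  5  6  7  8  9 10 11 12 13 14 15 16 17 18 19 20 21 22
G :  0  1  2  0  1  2  0  1  2  0  1  2  0  1  2  0  1  2  0  1  2  0  1
Pile A: G(21) = 0.
Pile B: G(20) = 2.
Pile C: G(22) = 1.
Combined Grundy value = 0 ⊕ 2 ⊕ 1 = 3.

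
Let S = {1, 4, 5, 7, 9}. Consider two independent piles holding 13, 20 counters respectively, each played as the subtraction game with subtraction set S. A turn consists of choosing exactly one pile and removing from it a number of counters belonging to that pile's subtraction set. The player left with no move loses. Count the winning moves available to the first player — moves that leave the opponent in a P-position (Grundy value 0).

All piles use S = {1, 4, 5, 7, 9}:
G(0) = 0
G(1) = mex{0} = 1
G(2) = mex{1} = 0
G(3) = mex{0} = 1
G(4) = mex{1,0} = 2
G(5) = mex{2,1,0} = 3
G(6) = mex{3,0,1} = 2
G(7) = mex{2,1,0,0} = 3
G(8) = mex{3,2,1,1} = 0
G(9) = mex{0,3,2,0,0} = 1
G(10) = mex{1,2,3,1,1} = 0
G(11) = mex{0,3,2,2,0} = 1
G(12) = mex{1,0,3,3,1} = 2
G(13) = mex{2,1,0,2,2} = 3
G(14) = mex{3,0,1,3,3} = 2
G(15) = mex{2,1,0,0,2} = 3
G(16) = mex{3,2,1,1,3} = 0
G(17) = mex{0,3,2,0,0} = 1
G(18) = mex{1,2,3,1,1} = 0
G(19) = mex{0,3,2,2,0} = 1
G(20) = mex{1,0,3,3,1} = 2
Pile A: G(13) = 3.
Pile B: G(20) = 2.
Combined Grundy value = 3 ⊕ 2 = 1.
A winning move leaves total XOR = 0, i.e. changes one component's Grundy value g to g ⊕ X where X is the current total.
Pile A: need g' = 3⊕1 = 2. Options: 13−1→G=2, 13−4→G=1, 13−5→G=0, 13−7→G=2, 13−9→G=2. Hits: 3.
Pile B: need g' = 2⊕1 = 3. Options: 20−1→G=1, 20−4→G=0, 20−5→G=3, 20−7→G=3, 20−9→G=1. Hits: 2.

5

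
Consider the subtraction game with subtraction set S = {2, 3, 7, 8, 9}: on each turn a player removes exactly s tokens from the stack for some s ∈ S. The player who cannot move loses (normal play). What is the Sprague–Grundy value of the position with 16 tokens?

G(0) = 0
G(1) = mex{} = 0
G(2) = mex{0} = 1
G(3) = mex{0,0} = 1
G(4) = mex{1,0} = 2
G(5) = mex{1,1} = 0
G(6) = mex{2,1} = 0
G(7) = mex{0,2,0} = 1
G(8) = mex{0,0,0,0} = 1
G(9) = mex{1,0,1,0,0} = 2
G(10) = mex{1,1,1,1,0} = 2
G(11) = mex{2,1,2,1,1} = 0
G(12) = mex{2,2,0,2,1} = 3
G(13) = mex{0,2,0,0,2} = 1
G(14) = mex{3,0,1,0,0} = 2
G(15) = mex{1,3,1,1,0} = 2
G(16) = mex{2,1,2,1,1} = 0

0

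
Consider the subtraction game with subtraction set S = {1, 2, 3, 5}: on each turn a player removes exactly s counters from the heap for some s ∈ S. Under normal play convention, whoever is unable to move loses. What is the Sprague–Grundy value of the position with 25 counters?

n :  0  1  2  3  4  5  6  7  8  9 10 11 12 13 14 15 16 17 18 19 20 21 22 23 24 25
G :  0  1  2  3  0  1  2  3  0  1  2  3  0  1  2  3  0  1  2  3  0  1  2  3  0  1

1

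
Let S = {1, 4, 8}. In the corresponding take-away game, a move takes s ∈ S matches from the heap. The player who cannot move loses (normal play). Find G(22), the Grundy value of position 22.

n :  0  1  2  3  4  5  6  7  8  9 10 11 12 13 14 15 16 17 18 19 20 21 22
G :  0  1  0  1  2  0  1  0  1  2  3  2  0  1  0  1  2  0  1  0  1  2  3

3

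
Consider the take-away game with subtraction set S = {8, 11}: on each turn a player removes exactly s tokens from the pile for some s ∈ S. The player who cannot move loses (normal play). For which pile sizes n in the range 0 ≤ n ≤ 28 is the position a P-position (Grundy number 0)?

0, 1, 2, 3, 4, 5, 6, 7, 19, 20, 21, 22, 23, 24, 25, 26

n :  0  1  2  3  4  5  6  7  8  9 10 11 12 13 14 15 16 17 18 19 20 21 22 23 24 25 26 27 28
G :  0  0  0  0  0  0  0  0  1  1  1  1  1  1  1  1  2  2  2  0  0  0  0  0  0  0  0  1  1
P-positions are exactly the n with G(n) = 0.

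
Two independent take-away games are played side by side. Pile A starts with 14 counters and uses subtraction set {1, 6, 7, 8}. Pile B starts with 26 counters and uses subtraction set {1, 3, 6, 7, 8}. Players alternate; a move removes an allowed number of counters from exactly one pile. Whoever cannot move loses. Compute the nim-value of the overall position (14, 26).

1

Pile A, S = {1, 6, 7, 8}:
n :  0  1  2  3  4  5  6  7  8  9 10 11 12 13 14
G :  0  1  0  1  0  1  2  3  2  3  2  3  4  0  1
G_A(14) = 1.
Pile B, S = {1, 3, 6, 7, 8}:
G(0) = 0
G(1) = mex{0} = 1
G(2) = mex{1} = 0
G(3) = mex{0,0} = 1
G(4) = mex{1,1} = 0
G(5) = mex{0,0} = 1
G(6) = mex{1,1,0} = 2
G(7) = mex{2,0,1,0} = 3
G(8) = mex{3,1,0,1,0} = 2
G(9) = mex{2,2,1,0,1} = 3
G(10) = mex{3,3,0,1,0} = 2
G(11) = mex{2,2,1,0,1} = 3
G(12) = mex{3,3,2,1,0} = 4
G(13) = mex{4,2,3,2,1} = 0
G(14) = mex{0,3,2,3,2} = 1
G(15) = mex{1,4,3,2,3} = 0
G(16) = mex{0,0,2,3,2} = 1
G(17) = mex{1,1,3,2,3} = 0
G(18) = mex{0,0,4,3,2} = 1
G(19) = mex{1,1,0,4,3} = 2
G(20) = mex{2,0,1,0,4} = 3
G(21) = mex{3,1,0,1,0} = 2
G(22) = mex{2,2,1,0,1} = 3
G(23) = mex{3,3,0,1,0} = 2
G(24) = mex{2,2,1,0,1} = 3
G(25) = mex{3,3,2,1,0} = 4
G(26) = mex{4,2,3,2,1} = 0
G_B(26) = 0.
Combined Grundy value = 1 ⊕ 0 = 1.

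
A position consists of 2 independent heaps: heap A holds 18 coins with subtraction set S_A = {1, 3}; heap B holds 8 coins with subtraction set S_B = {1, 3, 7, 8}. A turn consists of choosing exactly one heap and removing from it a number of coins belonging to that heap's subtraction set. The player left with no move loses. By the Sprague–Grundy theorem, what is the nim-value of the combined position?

2

Heap A, S = {1, 3}:
n :  0  1  2  3  4  5  6  7  8  9 10 11 12 13 14 15 16 17 18
G :  0  1  0  1  0  1  0  1  0  1  0  1  0  1  0  1  0  1  0
G_A(18) = 0.
Heap B, S = {1, 3, 7, 8}:
n : 0 1 2 3 4 5 6 7 8
G : 0 1 0 1 0 1 0 1 2
G_B(8) = 2.
Combined Grundy value = 0 ⊕ 2 = 2.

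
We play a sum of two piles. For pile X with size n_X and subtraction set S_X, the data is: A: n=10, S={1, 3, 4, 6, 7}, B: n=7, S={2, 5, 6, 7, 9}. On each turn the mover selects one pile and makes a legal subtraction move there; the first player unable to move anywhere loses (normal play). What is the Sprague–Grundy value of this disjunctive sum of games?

3

Pile A, S = {1, 3, 4, 6, 7}:
n :  0  1  2  3  4  5  6  7  8  9 10
G :  0  1  0  1  2  3  2  3  4  5  0
G_A(10) = 0.
Pile B, S = {2, 5, 6, 7, 9}:
G(0) = 0
G(1) = mex{} = 0
G(2) = mex{0} = 1
G(3) = mex{0} = 1
G(4) = mex{1} = 0
G(5) = mex{1,0} = 2
G(6) = mex{0,0,0} = 1
G(7) = mex{2,1,0,0} = 3
G_B(7) = 3.
Combined Grundy value = 0 ⊕ 3 = 3.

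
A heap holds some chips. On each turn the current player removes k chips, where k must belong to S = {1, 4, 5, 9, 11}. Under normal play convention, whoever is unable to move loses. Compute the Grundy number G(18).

0

n :  0  1  2  3  4  5  6  7  8  9 10 11 12 13 14 15 16 17 18
G :  0  1  0  1  2  3  2  3  0  1  0  1  2  3  2  3  0  1  0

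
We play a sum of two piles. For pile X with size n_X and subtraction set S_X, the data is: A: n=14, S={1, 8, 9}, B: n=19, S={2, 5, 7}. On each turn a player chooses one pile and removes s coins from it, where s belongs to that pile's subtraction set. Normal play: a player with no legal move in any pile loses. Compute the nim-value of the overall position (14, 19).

Pile A, S = {1, 8, 9}:
G(0) = 0
G(1) = mex{0} = 1
G(2) = mex{1} = 0
G(3) = mex{0} = 1
G(4) = mex{1} = 0
G(5) = mex{0} = 1
G(6) = mex{1} = 0
G(7) = mex{0} = 1
G(8) = mex{1,0} = 2
G(9) = mex{2,1,0} = 3
G(10) = mex{3,0,1} = 2
G(11) = mex{2,1,0} = 3
G(12) = mex{3,0,1} = 2
G(13) = mex{2,1,0} = 3
G(14) = mex{3,0,1} = 2
G_A(14) = 2.
Pile B, S = {2, 5, 7}:
n :  0  1  2  3  4  5  6  7  8  9 10 11 12 13 14 15 16 17 18 19
G :  0  0  1  1  0  2  1  3  2  2  0  3  1  0  0  1  1  2  2  3
G_B(19) = 3.
Combined Grundy value = 2 ⊕ 3 = 1.

1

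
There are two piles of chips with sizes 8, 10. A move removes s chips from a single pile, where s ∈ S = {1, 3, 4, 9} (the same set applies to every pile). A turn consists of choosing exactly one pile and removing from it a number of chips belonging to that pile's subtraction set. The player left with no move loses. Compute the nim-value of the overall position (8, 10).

2

All piles use S = {1, 3, 4, 9}:
G(0) = 0
G(1) = mex{0} = 1
G(2) = mex{1} = 0
G(3) = mex{0,0} = 1
G(4) = mex{1,1,0} = 2
G(5) = mex{2,0,1} = 3
G(6) = mex{3,1,0} = 2
G(7) = mex{2,2,1} = 0
G(8) = mex{0,3,2} = 1
G(9) = mex{1,2,3,0} = 4
G(10) = mex{4,0,2,1} = 3
Pile A: G(8) = 1.
Pile B: G(10) = 3.
Combined Grundy value = 1 ⊕ 3 = 2.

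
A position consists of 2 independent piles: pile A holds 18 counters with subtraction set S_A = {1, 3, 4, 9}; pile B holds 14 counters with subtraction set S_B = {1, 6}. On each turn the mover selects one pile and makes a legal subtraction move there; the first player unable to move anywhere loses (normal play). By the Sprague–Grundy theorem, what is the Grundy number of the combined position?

Pile A, S = {1, 3, 4, 9}:
G(0) = 0
G(1) = mex{0} = 1
G(2) = mex{1} = 0
G(3) = mex{0,0} = 1
G(4) = mex{1,1,0} = 2
G(5) = mex{2,0,1} = 3
G(6) = mex{3,1,0} = 2
G(7) = mex{2,2,1} = 0
G(8) = mex{0,3,2} = 1
G(9) = mex{1,2,3,0} = 4
G(10) = mex{4,0,2,1} = 3
G(11) = mex{3,1,0,0} = 2
G(12) = mex{2,4,1,1} = 0
G(13) = mex{0,3,4,2} = 1
G(14) = mex{1,2,3,3} = 0
G(15) = mex{0,0,2,2} = 1
G(16) = mex{1,1,0,0} = 2
G(17) = mex{2,0,1,1} = 3
G(18) = mex{3,1,0,4} = 2
G_A(18) = 2.
Pile B, S = {1, 6}:
n :  0  1  2  3  4  5  6  7  8  9 10 11 12 13 14
G :  0  1  0  1  0  1  2  0  1  0  1  0  1  2  0
G_B(14) = 0.
Combined Grundy value = 2 ⊕ 0 = 2.

2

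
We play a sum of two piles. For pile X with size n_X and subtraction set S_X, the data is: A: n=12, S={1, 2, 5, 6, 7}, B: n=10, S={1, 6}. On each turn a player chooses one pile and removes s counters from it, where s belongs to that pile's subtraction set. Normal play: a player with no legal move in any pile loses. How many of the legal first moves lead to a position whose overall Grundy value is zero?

Pile A, S = {1, 2, 5, 6, 7}:
n :  0  1  2  3  4  5  6  7  8  9 10 11 12
G :  0  1  2  0  1  2  3  4  5  3  4  0  1
G_A(12) = 1.
Pile B, S = {1, 6}:
G(0) = 0
G(1) = mex{0} = 1
G(2) = mex{1} = 0
G(3) = mex{0} = 1
G(4) = mex{1} = 0
G(5) = mex{0} = 1
G(6) = mex{1,0} = 2
G(7) = mex{2,1} = 0
G(8) = mex{0,0} = 1
G(9) = mex{1,1} = 0
G(10) = mex{0,0} = 1
G_B(10) = 1.
Combined Grundy value = 1 ⊕ 1 = 0.
A winning move leaves total XOR = 0, i.e. changes one component's Grundy value g to g ⊕ X where X is the current total.
Pile A: target g' = 1⊕0 = 1, but every legal move changes the Grundy value (mex property), so 0 moves.
Pile B: target g' = 1⊕0 = 1, but every legal move changes the Grundy value (mex property), so 0 moves.

0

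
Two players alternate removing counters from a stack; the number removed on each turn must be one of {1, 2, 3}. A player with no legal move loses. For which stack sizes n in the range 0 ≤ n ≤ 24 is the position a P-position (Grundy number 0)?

n :  0  1  2  3  4  5  6  7  8  9 10 11 12 13 14 15 16 17 18 19 20 21 22 23 24
G :  0  1  2  3  0  1  2  3  0  1  2  3  0  1  2  3  0  1  2  3  0  1  2  3  0
P-positions are exactly the n with G(n) = 0.

0, 4, 8, 12, 16, 20, 24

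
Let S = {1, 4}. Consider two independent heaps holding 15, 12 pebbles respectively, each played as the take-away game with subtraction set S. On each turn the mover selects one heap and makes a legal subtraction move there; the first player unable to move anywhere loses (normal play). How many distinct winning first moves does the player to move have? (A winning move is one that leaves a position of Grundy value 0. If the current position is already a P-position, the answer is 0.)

0

All heaps use S = {1, 4}:
G(0) = 0
G(1) = mex{0} = 1
G(2) = mex{1} = 0
G(3) = mex{0} = 1
G(4) = mex{1,0} = 2
G(5) = mex{2,1} = 0
G(6) = mex{0,0} = 1
G(7) = mex{1,1} = 0
G(8) = mex{0,2} = 1
G(9) = mex{1,0} = 2
G(10) = mex{2,1} = 0
G(11) = mex{0,0} = 1
G(12) = mex{1,1} = 0
G(13) = mex{0,2} = 1
G(14) = mex{1,0} = 2
G(15) = mex{2,1} = 0
Heap A: G(15) = 0.
Heap B: G(12) = 0.
Combined Grundy value = 0 ⊕ 0 = 0.
A winning move leaves total XOR = 0, i.e. changes one component's Grundy value g to g ⊕ X where X is the current total.
Heap A: target g' = 0⊕0 = 0, but every legal move changes the Grundy value (mex property), so 0 moves.
Heap B: target g' = 0⊕0 = 0, but every legal move changes the Grundy value (mex property), so 0 moves.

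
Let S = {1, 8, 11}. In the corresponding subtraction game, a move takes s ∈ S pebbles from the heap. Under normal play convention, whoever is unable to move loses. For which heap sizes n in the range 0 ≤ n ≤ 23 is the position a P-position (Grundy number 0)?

n :  0  1  2  3  4  5  6  7  8  9 10 11 12 13 14 15 16 17 18 19 20 21 22 23
G :  0  1  0  1  0  1  0  1  2  0  1  2  3  2  3  2  0  1  0  1  2  0  1  0
P-positions are exactly the n with G(n) = 0.

0, 2, 4, 6, 9, 16, 18, 21, 23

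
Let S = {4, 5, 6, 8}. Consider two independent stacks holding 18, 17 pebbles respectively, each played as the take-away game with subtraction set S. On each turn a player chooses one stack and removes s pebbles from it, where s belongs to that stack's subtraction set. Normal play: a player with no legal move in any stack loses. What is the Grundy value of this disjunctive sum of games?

0

All stacks use S = {4, 5, 6, 8}:
G(0) = 0
G(1) = mex{} = 0
G(2) = mex{} = 0
G(3) = mex{} = 0
G(4) = mex{0} = 1
G(5) = mex{0,0} = 1
G(6) = mex{0,0,0} = 1
G(7) = mex{0,0,0} = 1
G(8) = mex{1,0,0,0} = 2
G(9) = mex{1,1,0,0} = 2
G(10) = mex{1,1,1,0} = 2
G(11) = mex{1,1,1,0} = 2
G(12) = mex{2,1,1,1} = 0
G(13) = mex{2,2,1,1} = 0
G(14) = mex{2,2,2,1} = 0
G(15) = mex{2,2,2,1} = 0
G(16) = mex{0,2,2,2} = 1
G(17) = mex{0,0,2,2} = 1
G(18) = mex{0,0,0,2} = 1
Stack A: G(18) = 1.
Stack B: G(17) = 1.
Combined Grundy value = 1 ⊕ 1 = 0.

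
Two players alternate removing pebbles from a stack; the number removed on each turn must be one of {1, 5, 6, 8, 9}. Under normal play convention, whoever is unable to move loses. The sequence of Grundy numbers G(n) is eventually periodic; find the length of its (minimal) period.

n :  0  1  2  3  4  5  6  7  8  9 10 11 12 13 14 15 16 17 18 19 20 21 22 23 24 25 26 27 28 29
G :  0  1  0  1  0  1  2  3  2  3  2  3  4  5  0  1  0  1  0  1  2  3  2  3  2  3  4  5  0  1
G(n+14) = G(n) holds for n = 0,…,8 (a full window of length max(S) = 9), so the sequence is purely periodic with period 14.

14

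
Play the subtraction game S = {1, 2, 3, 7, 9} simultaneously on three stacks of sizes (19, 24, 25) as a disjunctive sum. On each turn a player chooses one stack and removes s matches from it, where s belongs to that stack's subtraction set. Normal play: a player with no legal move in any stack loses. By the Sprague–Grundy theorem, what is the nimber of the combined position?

2

All stacks use S = {1, 2, 3, 7, 9}:
G(0) = 0
G(1) = mex{0} = 1
G(2) = mex{1,0} = 2
G(3) = mex{2,1,0} = 3
G(4) = mex{3,2,1} = 0
G(5) = mex{0,3,2} = 1
G(6) = mex{1,0,3} = 2
G(7) = mex{2,1,0,0} = 3
G(8) = mex{3,2,1,1} = 0
G(9) = mex{0,3,2,2,0} = 1
G(10) = mex{1,0,3,3,1} = 2
G(11) = mex{2,1,0,0,2} = 3
G(12) = mex{3,2,1,1,3} = 0
G(13) = mex{0,3,2,2,0} = 1
G(14) = mex{1,0,3,3,1} = 2
G(15) = mex{2,1,0,0,2} = 3
G(16) = mex{3,2,1,1,3} = 0
G(17) = mex{0,3,2,2,0} = 1
G(18) = mex{1,0,3,3,1} = 2
G(19) = mex{2,1,0,0,2} = 3
G(20) = mex{3,2,1,1,3} = 0
G(21) = mex{0,3,2,2,0} = 1
G(22) = mex{1,0,3,3,1} = 2
G(23) = mex{2,1,0,0,2} = 3
G(24) = mex{3,2,1,1,3} = 0
G(25) = mex{0,3,2,2,0} = 1
Stack A: G(19) = 3.
Stack B: G(24) = 0.
Stack C: G(25) = 1.
Combined Grundy value = 3 ⊕ 0 ⊕ 1 = 2.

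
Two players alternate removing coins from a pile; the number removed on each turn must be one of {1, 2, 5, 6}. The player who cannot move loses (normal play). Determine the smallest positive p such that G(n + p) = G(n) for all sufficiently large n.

G(0) = 0
G(1) = mex{0} = 1
G(2) = mex{1,0} = 2
G(3) = mex{2,1} = 0
G(4) = mex{0,2} = 1
G(5) = mex{1,0,0} = 2
G(6) = mex{2,1,1,0} = 3
G(7) = mex{3,2,2,1} = 0
G(8) = mex{0,3,0,2} = 1
G(9) = mex{1,0,1,0} = 2
G(10) = mex{2,1,2,1} = 0
G(11) = mex{0,2,3,2} = 1
G(12) = mex{1,0,0,3} = 2
G(13) = mex{2,1,1,0} = 3
G(14) = mex{3,2,2,1} = 0
G(15) = mex{0,3,0,2} = 1
G(n+7) = G(n) holds for n = 0,…,5 (a full window of length max(S) = 6), so the sequence is purely periodic with period 7.

7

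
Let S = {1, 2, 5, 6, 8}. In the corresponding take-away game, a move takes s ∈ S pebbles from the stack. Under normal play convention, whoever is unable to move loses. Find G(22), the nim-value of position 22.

G(0) = 0
G(1) = mex{0} = 1
G(2) = mex{1,0} = 2
G(3) = mex{2,1} = 0
G(4) = mex{0,2} = 1
G(5) = mex{1,0,0} = 2
G(6) = mex{2,1,1,0} = 3
G(7) = mex{3,2,2,1} = 0
G(8) = mex{0,3,0,2,0} = 1
G(9) = mex{1,0,1,0,1} = 2
G(10) = mex{2,1,2,1,2} = 0
G(11) = mex{0,2,3,2,0} = 1
G(12) = mex{1,0,0,3,1} = 2
G(13) = mex{2,1,1,0,2} = 3
G(14) = mex{3,2,2,1,3} = 0
G(15) = mex{0,3,0,2,0} = 1
G(16) = mex{1,0,1,0,1} = 2
G(17) = mex{2,1,2,1,2} = 0
G(18) = mex{0,2,3,2,0} = 1
G(19) = mex{1,0,0,3,1} = 2
G(20) = mex{2,1,1,0,2} = 3
G(21) = mex{3,2,2,1,3} = 0
G(22) = mex{0,3,0,2,0} = 1

1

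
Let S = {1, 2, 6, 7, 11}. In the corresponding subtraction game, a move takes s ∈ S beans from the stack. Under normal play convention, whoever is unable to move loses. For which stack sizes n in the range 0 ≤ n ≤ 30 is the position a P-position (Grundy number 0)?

n :  0  1  2  3  4  5  6  7  8  9 10 11 12 13 14 15 16 17 18 19 20 21 22 23 24 25 26 27 28 29 30
G :  0  1  2  0  1  2  3  4  0  1  2  3  0  1  2  3  0  1  2  3  0  1  2  3  0  1  2  3  0  1  2
P-positions are exactly the n with G(n) = 0.

0, 3, 8, 12, 16, 20, 24, 28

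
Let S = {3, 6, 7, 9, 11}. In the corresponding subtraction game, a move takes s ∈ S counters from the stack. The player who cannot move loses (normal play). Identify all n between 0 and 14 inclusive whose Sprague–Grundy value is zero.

n :  0  1  2  3  4  5  6  7  8  9 10 11 12 13 14
G :  0  0  0  1  1  1  2  2  2  3  3  3  4  4  0
P-positions are exactly the n with G(n) = 0.

0, 1, 2, 14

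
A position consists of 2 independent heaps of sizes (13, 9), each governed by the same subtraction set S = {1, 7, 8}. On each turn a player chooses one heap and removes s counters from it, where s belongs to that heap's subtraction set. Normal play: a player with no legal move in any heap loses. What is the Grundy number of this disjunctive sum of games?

All heaps use S = {1, 7, 8}:
G(0) = 0
G(1) = mex{0} = 1
G(2) = mex{1} = 0
G(3) = mex{0} = 1
G(4) = mex{1} = 0
G(5) = mex{0} = 1
G(6) = mex{1} = 0
G(7) = mex{0,0} = 1
G(8) = mex{1,1,0} = 2
G(9) = mex{2,0,1} = 3
G(10) = mex{3,1,0} = 2
G(11) = mex{2,0,1} = 3
G(12) = mex{3,1,0} = 2
G(13) = mex{2,0,1} = 3
Heap A: G(13) = 3.
Heap B: G(9) = 3.
Combined Grundy value = 3 ⊕ 3 = 0.

0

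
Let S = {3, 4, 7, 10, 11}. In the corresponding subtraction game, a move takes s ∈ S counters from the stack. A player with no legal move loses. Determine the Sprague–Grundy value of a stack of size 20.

2

G(0) = 0
G(1) = mex{} = 0
G(2) = mex{} = 0
G(3) = mex{0} = 1
G(4) = mex{0,0} = 1
G(5) = mex{0,0} = 1
G(6) = mex{1,0} = 2
G(7) = mex{1,1,0} = 2
G(8) = mex{1,1,0} = 2
G(9) = mex{2,1,0} = 3
G(10) = mex{2,2,1,0} = 3
G(11) = mex{2,2,1,0,0} = 3
G(12) = mex{3,2,1,0,0} = 4
G(13) = mex{3,3,2,1,0} = 4
G(14) = mex{3,3,2,1,1} = 0
G(15) = mex{4,3,2,1,1} = 0
G(16) = mex{4,4,3,2,1} = 0
G(17) = mex{0,4,3,2,2} = 1
G(18) = mex{0,0,3,2,2} = 1
G(19) = mex{0,0,4,3,2} = 1
G(20) = mex{1,0,4,3,3} = 2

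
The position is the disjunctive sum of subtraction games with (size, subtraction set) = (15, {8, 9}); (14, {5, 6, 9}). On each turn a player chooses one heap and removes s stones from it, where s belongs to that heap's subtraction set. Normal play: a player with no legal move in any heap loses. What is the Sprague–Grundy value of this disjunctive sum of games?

Heap A, S = {8, 9}:
n :  0  1  2  3  4  5  6  7  8  9 10 11 12 13 14 15
G :  0  0  0  0  0  0  0  0  1  1  1  1  1  1  1  1
G_A(15) = 1.
Heap B, S = {5, 6, 9}:
G(0) = 0
G(1) = mex{} = 0
G(2) = mex{} = 0
G(3) = mex{} = 0
G(4) = mex{} = 0
G(5) = mex{0} = 1
G(6) = mex{0,0} = 1
G(7) = mex{0,0} = 1
G(8) = mex{0,0} = 1
G(9) = mex{0,0,0} = 1
G(10) = mex{1,0,0} = 2
G(11) = mex{1,1,0} = 2
G(12) = mex{1,1,0} = 2
G(13) = mex{1,1,0} = 2
G(14) = mex{1,1,1} = 0
G_B(14) = 0.
Combined Grundy value = 1 ⊕ 0 = 1.

1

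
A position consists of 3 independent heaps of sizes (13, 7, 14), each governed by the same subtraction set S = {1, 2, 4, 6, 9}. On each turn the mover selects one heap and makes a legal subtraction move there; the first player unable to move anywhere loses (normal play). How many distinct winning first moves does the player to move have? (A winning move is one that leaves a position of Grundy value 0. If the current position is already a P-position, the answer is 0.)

1

All heaps use S = {1, 2, 4, 6, 9}:
G(0) = 0
G(1) = mex{0} = 1
G(2) = mex{1,0} = 2
G(3) = mex{2,1} = 0
G(4) = mex{0,2,0} = 1
G(5) = mex{1,0,1} = 2
G(6) = mex{2,1,2,0} = 3
G(7) = mex{3,2,0,1} = 4
G(8) = mex{4,3,1,2} = 0
G(9) = mex{0,4,2,0,0} = 1
G(10) = mex{1,0,3,1,1} = 2
G(11) = mex{2,1,4,2,2} = 0
G(12) = mex{0,2,0,3,0} = 1
G(13) = mex{1,0,1,4,1} = 2
G(14) = mex{2,1,2,0,2} = 3
Heap A: G(13) = 2.
Heap B: G(7) = 4.
Heap C: G(14) = 3.
Combined Grundy value = 2 ⊕ 4 ⊕ 3 = 5.
A winning move leaves total XOR = 0, i.e. changes one component's Grundy value g to g ⊕ X where X is the current total.
Heap A: need g' = 2⊕5 = 7. Options: 13−1→G=1, 13−2→G=0, 13−4→G=1, 13−6→G=4, 13−9→G=1. Hits: 0.
Heap B: need g' = 4⊕5 = 1. Options: 7−1→G=3, 7−2→G=2, 7−4→G=0, 7−6→G=1. Hits: 1.
Heap C: need g' = 3⊕5 = 6. Options: 14−1→G=2, 14−2→G=1, 14−4→G=2, 14−6→G=0, 14−9→G=2. Hits: 0.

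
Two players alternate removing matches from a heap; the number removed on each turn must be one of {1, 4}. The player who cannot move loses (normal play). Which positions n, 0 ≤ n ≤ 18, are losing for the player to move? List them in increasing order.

n :  0  1  2  3  4  5  6  7  8  9 10 11 12 13 14 15 16 17 18
G :  0  1  0  1  2  0  1  0  1  2  0  1  0  1  2  0  1  0  1
P-positions are exactly the n with G(n) = 0.

0, 2, 5, 7, 10, 12, 15, 17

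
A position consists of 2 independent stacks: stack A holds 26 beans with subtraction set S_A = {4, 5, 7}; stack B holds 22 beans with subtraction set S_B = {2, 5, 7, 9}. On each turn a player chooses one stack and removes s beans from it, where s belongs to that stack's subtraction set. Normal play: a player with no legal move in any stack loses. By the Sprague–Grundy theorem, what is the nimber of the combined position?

2

Stack A, S = {4, 5, 7}:
n :  0  1  2  3  4  5  6  7  8  9 10 11 12 13 14 15 16 17 18 19 20 21 22 23 24 25 26
G :  0  0  0  0  1  1  1  1  2  2  2  0  0  0  0  1  1  1  1  2  2  2  0  0  0  0  1
G_A(26) = 1.
Stack B, S = {2, 5, 7, 9}:
n :  0  1  2  3  4  5  6  7  8  9 10 11 12 13 14 15 16 17 18 19 20 21 22
G :  0  0  1  1  0  2  1  3  2  2  3  3  0  4  1  0  0  1  1  2  2  3  3
G_B(22) = 3.
Combined Grundy value = 1 ⊕ 3 = 2.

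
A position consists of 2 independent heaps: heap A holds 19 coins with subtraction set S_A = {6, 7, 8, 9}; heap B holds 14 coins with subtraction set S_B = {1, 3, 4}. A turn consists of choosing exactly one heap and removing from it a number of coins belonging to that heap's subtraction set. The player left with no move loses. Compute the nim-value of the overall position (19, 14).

0

Heap A, S = {6, 7, 8, 9}:
G(0) = 0
G(1) = mex{} = 0
G(2) = mex{} = 0
G(3) = mex{} = 0
G(4) = mex{} = 0
G(5) = mex{} = 0
G(6) = mex{0} = 1
G(7) = mex{0,0} = 1
G(8) = mex{0,0,0} = 1
G(9) = mex{0,0,0,0} = 1
G(10) = mex{0,0,0,0} = 1
G(11) = mex{0,0,0,0} = 1
G(12) = mex{1,0,0,0} = 2
G(13) = mex{1,1,0,0} = 2
G(14) = mex{1,1,1,0} = 2
G(15) = mex{1,1,1,1} = 0
G(16) = mex{1,1,1,1} = 0
G(17) = mex{1,1,1,1} = 0
G(18) = mex{2,1,1,1} = 0
G(19) = mex{2,2,1,1} = 0
G_A(19) = 0.
Heap B, S = {1, 3, 4}:
n :  0  1  2  3  4  5  6  7  8  9 10 11 12 13 14
G :  0  1  0  1  2  3  2  0  1  0  1  2  3  2  0
G_B(14) = 0.
Combined Grundy value = 0 ⊕ 0 = 0.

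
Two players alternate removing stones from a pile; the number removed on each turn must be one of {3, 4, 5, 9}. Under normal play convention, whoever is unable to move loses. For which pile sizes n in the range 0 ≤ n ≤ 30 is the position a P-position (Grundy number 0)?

G(0) = 0
G(1) = mex{} = 0
G(2) = mex{} = 0
G(3) = mex{0} = 1
G(4) = mex{0,0} = 1
G(5) = mex{0,0,0} = 1
G(6) = mex{1,0,0} = 2
G(7) = mex{1,1,0} = 2
G(8) = mex{1,1,1} = 0
G(9) = mex{2,1,1,0} = 3
G(10) = mex{2,2,1,0} = 3
G(11) = mex{0,2,2,0} = 1
G(12) = mex{3,0,2,1} = 4
G(13) = mex{3,3,0,1} = 2
G(14) = mex{1,3,3,1} = 0
G(15) = mex{4,1,3,2} = 0
G(16) = mex{2,4,1,2} = 0
G(17) = mex{0,2,4,0} = 1
G(18) = mex{0,0,2,3} = 1
G(19) = mex{0,0,0,3} = 1
G(20) = mex{1,0,0,1} = 2
G(21) = mex{1,1,0,4} = 2
G(22) = mex{1,1,1,2} = 0
G(23) = mex{2,1,1,0} = 3
G(24) = mex{2,2,1,0} = 3
G(25) = mex{0,2,2,0} = 1
G(26) = mex{3,0,2,1} = 4
G(27) = mex{3,3,0,1} = 2
G(28) = mex{1,3,3,1} = 0
G(29) = mex{4,1,3,2} = 0
G(30) = mex{2,4,1,2} = 0
P-positions are exactly the n with G(n) = 0.

0, 1, 2, 8, 14, 15, 16, 22, 28, 29, 30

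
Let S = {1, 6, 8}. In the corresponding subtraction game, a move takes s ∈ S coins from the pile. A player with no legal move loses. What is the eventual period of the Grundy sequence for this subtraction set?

G(0) = 0
G(1) = mex{0} = 1
G(2) = mex{1} = 0
G(3) = mex{0} = 1
G(4) = mex{1} = 0
G(5) = mex{0} = 1
G(6) = mex{1,0} = 2
G(7) = mex{2,1} = 0
G(8) = mex{0,0,0} = 1
G(9) = mex{1,1,1} = 0
G(10) = mex{0,0,0} = 1
G(11) = mex{1,1,1} = 0
G(12) = mex{0,2,0} = 1
G(13) = mex{1,0,1} = 2
G(14) = mex{2,1,2} = 0
G(15) = mex{0,0,0} = 1
G(16) = mex{1,1,1} = 0
G(n+7) = G(n) holds for n = 0,…,7 (a full window of length max(S) = 8), so the sequence is purely periodic with period 7.

7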